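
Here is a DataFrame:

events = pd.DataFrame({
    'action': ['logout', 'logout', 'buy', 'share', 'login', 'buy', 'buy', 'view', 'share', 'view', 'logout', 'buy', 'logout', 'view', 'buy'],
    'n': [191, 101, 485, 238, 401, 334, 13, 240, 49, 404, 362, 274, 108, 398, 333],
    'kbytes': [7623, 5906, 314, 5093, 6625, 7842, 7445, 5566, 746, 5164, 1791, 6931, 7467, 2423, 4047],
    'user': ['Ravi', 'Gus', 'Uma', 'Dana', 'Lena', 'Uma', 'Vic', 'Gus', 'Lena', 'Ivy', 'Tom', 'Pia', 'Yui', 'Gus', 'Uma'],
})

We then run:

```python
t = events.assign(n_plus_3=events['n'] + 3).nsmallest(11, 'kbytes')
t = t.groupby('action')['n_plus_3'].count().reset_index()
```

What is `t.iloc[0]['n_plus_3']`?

3

add column n_plus_3 = events['n'] + 3:
    action    n  kbytes  user  n_plus_3
0   logout  191    7623  Ravi       194
1   logout  101    5906   Gus       104
2      buy  485     314   Uma       488
3    share  238    5093  Dana       241
4    login  401    6625  Lena       404
5      buy  334    7842   Uma       337
6      buy   13    7445   Vic        16
7     view  240    5566   Gus       243
8    share   49     746  Lena        52
9     view  404    5164   Ivy       407
10  logout  362    1791   Tom       365
11     buy  274    6931   Pia       277
12  logout  108    7467   Yui       111
13    view  398    2423   Gus       401
14     buy  333    4047   Uma       336
take 11 rows with smallest kbytes:
    action    n  kbytes  user  n_plus_3
2      buy  485     314   Uma       488
8    share   49     746  Lena        52
10  logout  362    1791   Tom       365
13    view  398    2423   Gus       401
14     buy  333    4047   Uma       336
3    share  238    5093  Dana       241
9     view  404    5164   Ivy       407
7     view  240    5566   Gus       243
1   logout  101    5906   Gus       104
4    login  401    6625  Lena       404
11     buy  274    6931   Pia       277
group by action, count of n_plus_3:
action
buy       3
login     1
logout    2
share     2
view      3
Name: n_plus_3, dtype: int64
reset_index():
   action  n_plus_3
0     buy         3
1   login         1
2  logout         2
3   share         2
4    view         3
Reading off the value at position 0, column 'n_plus_3', we get 3.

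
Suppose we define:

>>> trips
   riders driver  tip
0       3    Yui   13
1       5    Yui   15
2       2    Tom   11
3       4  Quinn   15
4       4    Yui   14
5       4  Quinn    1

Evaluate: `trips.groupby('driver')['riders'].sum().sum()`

group by driver, sum of riders:
driver
Quinn     8
Tom       2
Yui      12
Name: riders, dtype: int64

22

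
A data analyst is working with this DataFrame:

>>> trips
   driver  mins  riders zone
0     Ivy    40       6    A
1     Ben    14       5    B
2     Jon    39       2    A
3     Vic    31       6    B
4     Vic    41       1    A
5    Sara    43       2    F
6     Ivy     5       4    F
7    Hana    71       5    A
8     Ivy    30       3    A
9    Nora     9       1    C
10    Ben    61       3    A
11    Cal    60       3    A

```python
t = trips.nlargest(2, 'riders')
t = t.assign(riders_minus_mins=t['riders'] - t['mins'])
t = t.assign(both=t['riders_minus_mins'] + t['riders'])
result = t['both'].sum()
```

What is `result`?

-47

take 2 rows with largest riders:
  driver  mins  riders zone
0    Ivy    40       6    A
3    Vic    31       6    B
add column riders_minus_mins = t['riders'] - t['mins']:
  driver  mins  riders zone  riders_minus_mins
0    Ivy    40       6    A                -34
3    Vic    31       6    B                -25
add column both = t['riders_minus_mins'] + t['riders']:
  driver  mins  riders zone  riders_minus_mins  both
0    Ivy    40       6    A                -34   -28
3    Vic    31       6    B                -25   -19
The sum of column 'both' is -47.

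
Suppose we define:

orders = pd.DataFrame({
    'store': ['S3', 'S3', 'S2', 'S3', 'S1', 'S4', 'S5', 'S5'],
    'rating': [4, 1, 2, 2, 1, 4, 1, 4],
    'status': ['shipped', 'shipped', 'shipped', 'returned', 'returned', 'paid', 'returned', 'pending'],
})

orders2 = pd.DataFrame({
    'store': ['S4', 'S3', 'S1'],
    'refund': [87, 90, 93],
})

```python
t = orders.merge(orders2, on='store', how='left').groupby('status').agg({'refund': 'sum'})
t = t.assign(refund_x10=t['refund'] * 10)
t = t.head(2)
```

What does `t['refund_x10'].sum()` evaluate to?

870.0

merge on 'store' (how='left') → 8 rows:
  store  rating    status  refund
0    S3       4   shipped    90.0
1    S3       1   shipped    90.0
2    S2       2   shipped     NaN
3    S3       2  returned    90.0
4    S1       1  returned    93.0
5    S4       4      paid    87.0
6    S5       1  returned     NaN
7    S5       4   pending     NaN
group by status, sum of refund:
          refund
status          
paid        87.0
pending      0.0
returned   183.0
shipped    180.0
add column refund_x10 = t['refund'] * 10:
          refund  refund_x10
status                      
paid        87.0       870.0
pending      0.0         0.0
returned   183.0      1830.0
shipped    180.0      1800.0
take first 2 rows:
         refund  refund_x10
status                     
paid       87.0       870.0
pending     0.0         0.0
Reading off the sum of column 'refund_x10', we get 870.0.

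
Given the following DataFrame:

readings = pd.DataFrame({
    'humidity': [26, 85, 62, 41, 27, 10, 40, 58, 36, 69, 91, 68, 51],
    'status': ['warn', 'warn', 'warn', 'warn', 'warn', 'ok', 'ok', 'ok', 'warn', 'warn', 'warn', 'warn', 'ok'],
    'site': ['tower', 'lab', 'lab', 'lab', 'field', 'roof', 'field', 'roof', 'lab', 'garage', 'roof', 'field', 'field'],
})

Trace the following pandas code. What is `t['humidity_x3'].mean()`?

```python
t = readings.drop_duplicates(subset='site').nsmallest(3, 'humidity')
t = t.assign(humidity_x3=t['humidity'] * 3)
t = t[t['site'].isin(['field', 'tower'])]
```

79.5

drop duplicate site (keep=first):
   humidity status    site
0        26   warn   tower
1        85   warn     lab
4        27   warn   field
5        10     ok    roof
9        69   warn  garage
take 3 rows with smallest humidity:
   humidity status   site
5        10     ok   roof
0        26   warn  tower
4        27   warn  field
add column humidity_x3 = t['humidity'] * 3:
   humidity status   site  humidity_x3
5        10     ok   roof           30
0        26   warn  tower           78
4        27   warn  field           81
filter rows where site in ['field', 'tower']:
   humidity status   site  humidity_x3
0        26   warn  tower           78
4        27   warn  field           81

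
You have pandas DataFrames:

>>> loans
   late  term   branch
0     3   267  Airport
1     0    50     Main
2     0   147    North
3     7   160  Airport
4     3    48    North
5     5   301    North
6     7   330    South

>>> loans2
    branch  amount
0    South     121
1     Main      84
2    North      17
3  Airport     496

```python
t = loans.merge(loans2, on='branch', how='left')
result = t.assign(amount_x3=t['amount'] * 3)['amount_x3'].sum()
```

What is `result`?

3744

merge on 'branch' (how='left') → 7 rows:
   late  term   branch  amount
0     3   267  Airport     496
1     0    50     Main      84
2     0   147    North      17
3     7   160  Airport     496
4     3    48    North      17
5     5   301    North      17
6     7   330    South     121
add column amount_x3 = t['amount'] * 3:
   late  term   branch  amount  amount_x3
0     3   267  Airport     496       1488
1     0    50     Main      84        252
2     0   147    North      17         51
3     7   160  Airport     496       1488
4     3    48    North      17         51
5     5   301    North      17         51
6     7   330    South     121        363
Taking the sum of column 'amount_x3' gives 3744.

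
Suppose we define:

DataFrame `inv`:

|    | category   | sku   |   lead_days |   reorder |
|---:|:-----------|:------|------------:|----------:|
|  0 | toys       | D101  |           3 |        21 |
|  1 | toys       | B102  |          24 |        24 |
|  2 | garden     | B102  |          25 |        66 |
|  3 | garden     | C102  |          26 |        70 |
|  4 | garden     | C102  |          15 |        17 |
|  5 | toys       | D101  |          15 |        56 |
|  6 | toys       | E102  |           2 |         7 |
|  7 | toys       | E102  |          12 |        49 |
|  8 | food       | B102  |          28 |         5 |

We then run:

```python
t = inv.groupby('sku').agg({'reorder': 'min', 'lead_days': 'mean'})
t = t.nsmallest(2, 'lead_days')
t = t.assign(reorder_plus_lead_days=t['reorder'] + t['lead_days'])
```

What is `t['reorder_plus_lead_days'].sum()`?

44.0

group by sku: min(reorder), mean(lead_days):
      reorder  lead_days
sku                     
B102        5  25.666667
C102       17  20.500000
D101       21   9.000000
E102        7   7.000000
take 2 rows with smallest lead_days:
      reorder  lead_days
sku                     
E102        7        7.0
D101       21        9.0
add column reorder_plus_lead_days = t['reorder'] + t['lead_days']:
      reorder  lead_days  reorder_plus_lead_days
sku                                             
E102        7        7.0                    14.0
D101       21        9.0                    30.0
Then the sum of column 'reorder_plus_lead_days': 44.0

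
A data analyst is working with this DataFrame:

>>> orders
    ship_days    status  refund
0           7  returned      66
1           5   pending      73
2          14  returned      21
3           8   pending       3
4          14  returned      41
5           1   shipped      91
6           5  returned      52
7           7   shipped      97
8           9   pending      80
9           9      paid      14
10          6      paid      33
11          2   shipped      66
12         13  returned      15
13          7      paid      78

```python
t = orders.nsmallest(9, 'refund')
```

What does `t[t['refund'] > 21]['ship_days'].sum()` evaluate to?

take 9 rows with smallest refund:
    ship_days    status  refund
3           8   pending       3
9           9      paid      14
12         13  returned      15
2          14  returned      21
10          6      paid      33
4          14  returned      41
6           5  returned      52
0           7  returned      66
11          2   shipped      66
filter rows where refund > 21:
    ship_days    status  refund
10          6      paid      33
4          14  returned      41
6           5  returned      52
0           7  returned      66
11          2   shipped      66
Taking the sum of column 'ship_days' gives 34.

34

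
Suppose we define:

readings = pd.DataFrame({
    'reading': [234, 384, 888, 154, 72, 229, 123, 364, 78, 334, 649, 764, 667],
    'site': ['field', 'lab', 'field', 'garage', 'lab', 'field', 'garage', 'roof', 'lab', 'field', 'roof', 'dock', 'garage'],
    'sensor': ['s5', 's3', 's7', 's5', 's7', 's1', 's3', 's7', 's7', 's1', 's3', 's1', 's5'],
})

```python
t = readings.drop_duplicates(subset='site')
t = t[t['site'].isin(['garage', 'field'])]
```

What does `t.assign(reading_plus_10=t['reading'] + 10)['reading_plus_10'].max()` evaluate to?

244

drop duplicate site (keep=first):
    reading    site sensor
0       234   field     s5
1       384     lab     s3
3       154  garage     s5
7       364    roof     s7
11      764    dock     s1
filter rows where site in ['garage', 'field']:
   reading    site sensor
0      234   field     s5
3      154  garage     s5
add column reading_plus_10 = t['reading'] + 10:
   reading    site sensor  reading_plus_10
0      234   field     s5              244
3      154  garage     s5              164
Then the max of column 'reading_plus_10': 244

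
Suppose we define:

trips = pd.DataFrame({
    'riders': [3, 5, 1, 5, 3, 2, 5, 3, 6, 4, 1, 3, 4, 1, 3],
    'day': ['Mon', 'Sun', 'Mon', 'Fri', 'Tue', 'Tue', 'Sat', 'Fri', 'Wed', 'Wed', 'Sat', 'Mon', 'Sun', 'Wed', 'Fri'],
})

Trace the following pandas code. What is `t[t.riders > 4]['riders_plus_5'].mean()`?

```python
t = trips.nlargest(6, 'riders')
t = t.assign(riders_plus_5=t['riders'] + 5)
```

10.25

take 6 rows with largest riders:
    riders  day
8        6  Wed
1        5  Sun
3        5  Fri
6        5  Sat
9        4  Wed
12       4  Sun
add column riders_plus_5 = t['riders'] + 5:
    riders  day  riders_plus_5
8        6  Wed             11
1        5  Sun             10
3        5  Fri             10
6        5  Sat             10
9        4  Wed              9
12       4  Sun              9
filter rows where riders > 4:
   riders  day  riders_plus_5
8       6  Wed             11
1       5  Sun             10
3       5  Fri             10
6       5  Sat             10
Reading off the mean of column 'riders_plus_5', we get 10.25.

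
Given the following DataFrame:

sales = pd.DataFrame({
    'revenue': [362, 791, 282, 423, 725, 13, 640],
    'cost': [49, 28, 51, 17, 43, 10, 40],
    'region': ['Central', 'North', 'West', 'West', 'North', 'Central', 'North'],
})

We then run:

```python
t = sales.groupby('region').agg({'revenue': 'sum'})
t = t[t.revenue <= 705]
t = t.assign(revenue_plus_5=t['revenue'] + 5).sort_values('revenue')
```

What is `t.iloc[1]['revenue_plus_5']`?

group by region, sum of revenue:
         revenue
region          
Central      375
North       2156
West         705
filter rows where revenue <= 705:
         revenue
region          
Central      375
West         705
add column revenue_plus_5 = t['revenue'] + 5:
         revenue  revenue_plus_5
region                          
Central      375             380
West         705             710
sort by revenue:
         revenue  revenue_plus_5
region                          
Central      375             380
West         705             710
Then the value at position 1, column 'revenue_plus_5': 710

710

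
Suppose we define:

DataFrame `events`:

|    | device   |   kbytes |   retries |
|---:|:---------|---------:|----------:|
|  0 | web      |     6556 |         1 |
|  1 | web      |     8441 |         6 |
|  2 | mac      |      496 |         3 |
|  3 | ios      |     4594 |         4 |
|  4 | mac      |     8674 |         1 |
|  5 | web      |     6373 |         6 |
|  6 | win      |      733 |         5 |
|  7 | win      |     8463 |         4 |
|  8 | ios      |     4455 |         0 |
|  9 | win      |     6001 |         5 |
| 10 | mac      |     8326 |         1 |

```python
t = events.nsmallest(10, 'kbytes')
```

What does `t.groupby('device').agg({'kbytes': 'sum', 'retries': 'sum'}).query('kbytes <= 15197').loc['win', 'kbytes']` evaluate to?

15197

take 10 rows with smallest kbytes:
   device  kbytes  retries
2     mac     496        3
6     win     733        5
8     ios    4455        0
3     ios    4594        4
9     win    6001        5
5     web    6373        6
0     web    6556        1
10    mac    8326        1
1     web    8441        6
7     win    8463        4
group by device: sum(kbytes), sum(retries):
        kbytes  retries
device                 
ios       9049        4
mac       8822        4
web      21370       13
win      15197       14
filter rows where kbytes <= 15197:
        kbytes  retries
device                 
ios       9049        4
mac       8822        4
win      15197       14
Taking the value at row 'win', column 'kbytes' gives 15197.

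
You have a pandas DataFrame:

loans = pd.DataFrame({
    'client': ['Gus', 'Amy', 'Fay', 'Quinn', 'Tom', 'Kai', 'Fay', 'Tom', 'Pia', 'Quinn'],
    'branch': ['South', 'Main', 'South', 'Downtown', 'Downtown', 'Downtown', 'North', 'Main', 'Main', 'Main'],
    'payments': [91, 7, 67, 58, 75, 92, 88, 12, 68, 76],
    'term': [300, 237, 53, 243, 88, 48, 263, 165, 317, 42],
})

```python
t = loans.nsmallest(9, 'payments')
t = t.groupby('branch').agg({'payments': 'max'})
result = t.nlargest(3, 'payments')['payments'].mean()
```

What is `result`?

85.0

take 9 rows with smallest payments:
  client    branch  payments  term
1    Amy      Main         7   237
7    Tom      Main        12   165
3  Quinn  Downtown        58   243
2    Fay     South        67    53
8    Pia      Main        68   317
4    Tom  Downtown        75    88
9  Quinn      Main        76    42
6    Fay     North        88   263
0    Gus     South        91   300
group by branch, max of payments:
          payments
branch            
Downtown        75
Main            76
North           88
South           91
take 3 rows with largest payments:
        payments
branch          
South         91
North         88
Main          76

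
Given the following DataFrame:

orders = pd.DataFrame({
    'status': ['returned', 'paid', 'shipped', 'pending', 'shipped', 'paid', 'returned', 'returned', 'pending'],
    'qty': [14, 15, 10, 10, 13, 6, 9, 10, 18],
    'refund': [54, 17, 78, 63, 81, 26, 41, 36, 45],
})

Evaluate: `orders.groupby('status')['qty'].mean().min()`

10.5

group by status, mean of qty:
status
paid        10.5
pending     14.0
returned    11.0
shipped     11.5
Name: qty, dtype: float64
Hence 10.5.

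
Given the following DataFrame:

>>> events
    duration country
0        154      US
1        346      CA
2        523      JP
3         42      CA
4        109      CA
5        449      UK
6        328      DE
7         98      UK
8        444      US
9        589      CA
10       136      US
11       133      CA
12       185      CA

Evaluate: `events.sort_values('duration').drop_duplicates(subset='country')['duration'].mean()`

sort by duration:
    duration country
3         42      CA
7         98      UK
4        109      CA
11       133      CA
10       136      US
0        154      US
12       185      CA
6        328      DE
1        346      CA
8        444      US
5        449      UK
2        523      JP
9        589      CA
drop duplicate country (keep=first):
    duration country
3         42      CA
7         98      UK
10       136      US
6        328      DE
2        523      JP
Hence 225.4.

225.4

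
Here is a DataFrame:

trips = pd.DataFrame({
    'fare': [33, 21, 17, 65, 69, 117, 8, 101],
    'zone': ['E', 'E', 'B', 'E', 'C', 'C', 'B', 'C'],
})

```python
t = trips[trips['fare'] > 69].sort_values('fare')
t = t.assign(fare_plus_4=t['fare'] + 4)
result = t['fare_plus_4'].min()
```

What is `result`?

filter rows where fare > 69:
   fare zone
5   117    C
7   101    C
sort by fare:
   fare zone
7   101    C
5   117    C
add column fare_plus_4 = t['fare'] + 4:
   fare zone  fare_plus_4
7   101    C          105
5   117    C          121

105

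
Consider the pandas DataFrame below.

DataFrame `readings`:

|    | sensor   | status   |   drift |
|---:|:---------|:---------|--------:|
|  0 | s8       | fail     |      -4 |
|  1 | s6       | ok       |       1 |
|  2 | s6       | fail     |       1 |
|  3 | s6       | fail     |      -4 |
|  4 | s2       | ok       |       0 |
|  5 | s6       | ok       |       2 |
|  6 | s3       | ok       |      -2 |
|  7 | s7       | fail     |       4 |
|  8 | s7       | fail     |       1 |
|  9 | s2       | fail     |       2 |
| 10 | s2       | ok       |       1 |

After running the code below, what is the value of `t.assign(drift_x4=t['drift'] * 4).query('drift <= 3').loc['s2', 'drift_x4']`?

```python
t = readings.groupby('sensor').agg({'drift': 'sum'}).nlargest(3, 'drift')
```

12

group by sensor, sum of drift:
        drift
sensor       
s2          3
s3         -2
s6          0
s7          5
s8         -4
take 3 rows with largest drift:
        drift
sensor       
s7          5
s2          3
s6          0
add column drift_x4 = t['drift'] * 4:
        drift  drift_x4
sensor                 
s7          5        20
s2          3        12
s6          0         0
filter rows where drift <= 3:
        drift  drift_x4
sensor                 
s2          3        12
s6          0         0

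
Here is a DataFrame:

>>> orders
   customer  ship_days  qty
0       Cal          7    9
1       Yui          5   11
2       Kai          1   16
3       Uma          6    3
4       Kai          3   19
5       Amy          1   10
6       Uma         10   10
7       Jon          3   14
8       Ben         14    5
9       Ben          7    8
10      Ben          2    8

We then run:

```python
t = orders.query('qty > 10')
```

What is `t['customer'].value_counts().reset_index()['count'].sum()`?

filter rows where qty > 10:
  customer  ship_days  qty
1      Yui          5   11
2      Kai          1   16
4      Kai          3   19
7      Jon          3   14
value_counts of customer:
customer
Kai    2
Yui    1
Jon    1
Name: count, dtype: int64
reset_index():
  customer  count
0      Kai      2
1      Yui      1
2      Jon      1
So sum() = 4.

4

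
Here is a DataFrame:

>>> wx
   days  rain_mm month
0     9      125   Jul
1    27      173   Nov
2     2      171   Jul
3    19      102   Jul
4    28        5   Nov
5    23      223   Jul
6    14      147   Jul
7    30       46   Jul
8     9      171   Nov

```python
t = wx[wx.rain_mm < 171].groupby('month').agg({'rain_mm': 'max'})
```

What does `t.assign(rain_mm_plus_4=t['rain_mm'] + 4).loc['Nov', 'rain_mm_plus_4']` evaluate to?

9

filter rows where rain_mm < 171:
   days  rain_mm month
0     9      125   Jul
3    19      102   Jul
4    28        5   Nov
6    14      147   Jul
7    30       46   Jul
group by month, max of rain_mm:
       rain_mm
month         
Jul        147
Nov          5
add column rain_mm_plus_4 = t['rain_mm'] + 4:
       rain_mm  rain_mm_plus_4
month                         
Jul        147             151
Nov          5               9
Taking the value at row 'Nov', column 'rain_mm_plus_4' gives 9.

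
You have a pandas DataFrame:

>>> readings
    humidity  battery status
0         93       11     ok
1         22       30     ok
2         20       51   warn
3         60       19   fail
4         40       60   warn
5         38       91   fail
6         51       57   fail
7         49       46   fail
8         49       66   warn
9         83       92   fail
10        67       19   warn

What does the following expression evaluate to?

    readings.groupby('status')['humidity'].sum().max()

281

group by status, sum of humidity:
status
fail    281
ok      115
warn    176
Name: humidity, dtype: int64
So max() = 281.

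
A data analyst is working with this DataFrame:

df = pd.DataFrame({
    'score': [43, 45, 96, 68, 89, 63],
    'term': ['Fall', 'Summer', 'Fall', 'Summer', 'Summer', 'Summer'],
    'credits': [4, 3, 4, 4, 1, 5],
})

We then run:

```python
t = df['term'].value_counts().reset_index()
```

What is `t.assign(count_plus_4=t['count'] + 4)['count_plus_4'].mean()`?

value_counts of term:
term
Summer    4
Fall      2
Name: count, dtype: int64
reset_index():
     term  count
0  Summer      4
1    Fall      2
add column count_plus_4 = t['count'] + 4:
     term  count  count_plus_4
0  Summer      4             8
1    Fall      2             6
Finally, mean of column 'count_plus_4' = 7.0.

7.0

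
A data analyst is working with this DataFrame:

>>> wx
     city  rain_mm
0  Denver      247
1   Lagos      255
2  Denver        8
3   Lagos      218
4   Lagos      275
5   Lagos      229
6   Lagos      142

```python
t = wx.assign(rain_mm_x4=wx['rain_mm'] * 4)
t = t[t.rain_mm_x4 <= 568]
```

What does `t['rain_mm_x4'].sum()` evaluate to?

add column rain_mm_x4 = wx['rain_mm'] * 4:
     city  rain_mm  rain_mm_x4
0  Denver      247         988
1   Lagos      255        1020
2  Denver        8          32
3   Lagos      218         872
4   Lagos      275        1100
5   Lagos      229         916
6   Lagos      142         568
filter rows where rain_mm_x4 <= 568:
     city  rain_mm  rain_mm_x4
2  Denver        8          32
6   Lagos      142         568

600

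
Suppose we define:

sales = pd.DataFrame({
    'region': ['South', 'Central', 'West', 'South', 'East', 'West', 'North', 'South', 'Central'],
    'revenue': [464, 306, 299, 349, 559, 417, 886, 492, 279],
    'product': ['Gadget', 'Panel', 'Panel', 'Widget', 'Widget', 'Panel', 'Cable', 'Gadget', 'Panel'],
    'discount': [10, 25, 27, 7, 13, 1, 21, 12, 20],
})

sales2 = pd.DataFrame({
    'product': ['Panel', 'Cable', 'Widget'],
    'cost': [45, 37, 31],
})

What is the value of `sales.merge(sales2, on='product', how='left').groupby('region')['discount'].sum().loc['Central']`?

merge on 'product' (how='left') → 9 rows:
    region  revenue product  discount  cost
0    South      464  Gadget        10   NaN
1  Central      306   Panel        25  45.0
2     West      299   Panel        27  45.0
3    South      349  Widget         7  31.0
4     East      559  Widget        13  31.0
5     West      417   Panel         1  45.0
6    North      886   Cable        21  37.0
7    South      492  Gadget        12   NaN
8  Central      279   Panel        20  45.0
group by region, sum of discount:
region
Central    45
East       13
North      21
South      29
West       28
Name: discount, dtype: int64

45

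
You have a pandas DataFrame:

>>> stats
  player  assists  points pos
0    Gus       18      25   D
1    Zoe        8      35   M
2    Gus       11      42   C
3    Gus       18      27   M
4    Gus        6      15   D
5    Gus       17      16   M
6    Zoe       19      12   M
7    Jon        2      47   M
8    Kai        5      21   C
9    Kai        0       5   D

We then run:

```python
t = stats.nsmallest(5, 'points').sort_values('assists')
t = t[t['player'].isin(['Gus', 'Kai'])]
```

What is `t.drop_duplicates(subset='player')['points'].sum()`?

take 5 rows with smallest points:
  player  assists  points pos
9    Kai        0       5   D
6    Zoe       19      12   M
4    Gus        6      15   D
5    Gus       17      16   M
8    Kai        5      21   C
sort by assists:
  player  assists  points pos
9    Kai        0       5   D
8    Kai        5      21   C
4    Gus        6      15   D
5    Gus       17      16   M
6    Zoe       19      12   M
filter rows where player in ['Gus', 'Kai']:
  player  assists  points pos
9    Kai        0       5   D
8    Kai        5      21   C
4    Gus        6      15   D
5    Gus       17      16   M
drop duplicate player (keep=first):
  player  assists  points pos
9    Kai        0       5   D
4    Gus        6      15   D
Finally, sum of column 'points' = 20.

20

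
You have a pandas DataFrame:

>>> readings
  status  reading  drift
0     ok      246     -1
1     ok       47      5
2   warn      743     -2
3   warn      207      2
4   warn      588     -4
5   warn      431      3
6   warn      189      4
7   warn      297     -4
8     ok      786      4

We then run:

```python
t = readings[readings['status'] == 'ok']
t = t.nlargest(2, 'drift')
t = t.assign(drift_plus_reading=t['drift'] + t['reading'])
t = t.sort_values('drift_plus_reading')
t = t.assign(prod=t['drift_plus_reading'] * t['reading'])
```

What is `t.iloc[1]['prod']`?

620940

filter rows where status == 'ok':
  status  reading  drift
0     ok      246     -1
1     ok       47      5
8     ok      786      4
take 2 rows with largest drift:
  status  reading  drift
1     ok       47      5
8     ok      786      4
add column drift_plus_reading = t['drift'] + t['reading']:
  status  reading  drift  drift_plus_reading
1     ok       47      5                  52
8     ok      786      4                 790
sort by drift_plus_reading:
  status  reading  drift  drift_plus_reading
1     ok       47      5                  52
8     ok      786      4                 790
add column prod = t['drift_plus_reading'] * t['reading']:
  status  reading  drift  drift_plus_reading    prod
1     ok       47      5                  52    2444
8     ok      786      4                 790  620940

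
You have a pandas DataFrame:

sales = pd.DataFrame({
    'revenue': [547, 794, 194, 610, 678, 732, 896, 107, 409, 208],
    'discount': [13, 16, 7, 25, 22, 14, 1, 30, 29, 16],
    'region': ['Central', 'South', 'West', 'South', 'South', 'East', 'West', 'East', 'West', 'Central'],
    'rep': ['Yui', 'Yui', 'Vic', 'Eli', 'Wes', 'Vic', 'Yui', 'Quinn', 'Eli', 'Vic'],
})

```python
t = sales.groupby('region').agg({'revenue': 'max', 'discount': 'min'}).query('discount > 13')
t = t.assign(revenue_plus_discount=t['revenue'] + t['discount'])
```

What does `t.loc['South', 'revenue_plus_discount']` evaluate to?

810

group by region: max(revenue), min(discount):
         revenue  discount
region                    
Central      547        13
East         732        14
South        794        16
West         896         1
filter rows where discount > 13:
        revenue  discount
region                   
East        732        14
South       794        16
add column revenue_plus_discount = t['revenue'] + t['discount']:
        revenue  discount  revenue_plus_discount
region                                          
East        732        14                    746
South       794        16                    810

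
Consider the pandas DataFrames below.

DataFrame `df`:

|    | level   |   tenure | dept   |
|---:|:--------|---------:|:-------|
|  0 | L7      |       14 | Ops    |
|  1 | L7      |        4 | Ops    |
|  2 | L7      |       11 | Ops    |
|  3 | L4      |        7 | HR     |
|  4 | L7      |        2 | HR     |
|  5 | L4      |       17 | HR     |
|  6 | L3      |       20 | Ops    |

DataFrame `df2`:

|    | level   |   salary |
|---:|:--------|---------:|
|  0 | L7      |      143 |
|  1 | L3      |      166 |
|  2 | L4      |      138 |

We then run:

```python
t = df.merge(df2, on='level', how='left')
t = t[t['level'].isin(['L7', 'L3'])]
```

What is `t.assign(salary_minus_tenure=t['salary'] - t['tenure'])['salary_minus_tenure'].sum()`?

merge on 'level' (how='left') → 7 rows:
  level  tenure dept  salary
0    L7      14  Ops     143
1    L7       4  Ops     143
2    L7      11  Ops     143
3    L4       7   HR     138
4    L7       2   HR     143
5    L4      17   HR     138
6    L3      20  Ops     166
filter rows where level in ['L7', 'L3']:
  level  tenure dept  salary
0    L7      14  Ops     143
1    L7       4  Ops     143
2    L7      11  Ops     143
4    L7       2   HR     143
6    L3      20  Ops     166
add column salary_minus_tenure = t['salary'] - t['tenure']:
  level  tenure dept  salary  salary_minus_tenure
0    L7      14  Ops     143                  129
1    L7       4  Ops     143                  139
2    L7      11  Ops     143                  132
4    L7       2   HR     143                  141
6    L3      20  Ops     166                  146

687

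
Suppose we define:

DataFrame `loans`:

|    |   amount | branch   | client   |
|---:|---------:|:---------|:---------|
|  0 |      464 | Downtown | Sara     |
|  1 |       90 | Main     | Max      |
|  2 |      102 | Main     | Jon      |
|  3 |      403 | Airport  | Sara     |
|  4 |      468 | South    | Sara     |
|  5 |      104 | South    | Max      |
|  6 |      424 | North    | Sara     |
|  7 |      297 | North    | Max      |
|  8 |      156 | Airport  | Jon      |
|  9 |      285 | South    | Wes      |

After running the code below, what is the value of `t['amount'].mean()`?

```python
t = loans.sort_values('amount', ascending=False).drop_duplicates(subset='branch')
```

372.2

sort by amount descending:
   amount    branch client
4     468     South   Sara
0     464  Downtown   Sara
6     424     North   Sara
3     403   Airport   Sara
7     297     North    Max
9     285     South    Wes
8     156   Airport    Jon
5     104     South    Max
2     102      Main    Jon
1      90      Main    Max
drop duplicate branch (keep=first):
   amount    branch client
4     468     South   Sara
0     464  Downtown   Sara
6     424     North   Sara
3     403   Airport   Sara
2     102      Main    Jon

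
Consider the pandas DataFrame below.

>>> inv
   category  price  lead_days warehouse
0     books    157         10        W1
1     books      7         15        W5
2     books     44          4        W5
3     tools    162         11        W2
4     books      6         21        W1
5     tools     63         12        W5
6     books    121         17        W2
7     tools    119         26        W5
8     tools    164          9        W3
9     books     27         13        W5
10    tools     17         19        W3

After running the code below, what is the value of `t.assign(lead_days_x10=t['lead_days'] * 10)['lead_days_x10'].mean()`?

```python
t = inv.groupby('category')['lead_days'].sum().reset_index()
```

785.0

group by category, sum of lead_days:
category
books    80
tools    77
Name: lead_days, dtype: int64
reset_index():
  category  lead_days
0    books         80
1    tools         77
add column lead_days_x10 = t['lead_days'] * 10:
  category  lead_days  lead_days_x10
0    books         80            800
1    tools         77            770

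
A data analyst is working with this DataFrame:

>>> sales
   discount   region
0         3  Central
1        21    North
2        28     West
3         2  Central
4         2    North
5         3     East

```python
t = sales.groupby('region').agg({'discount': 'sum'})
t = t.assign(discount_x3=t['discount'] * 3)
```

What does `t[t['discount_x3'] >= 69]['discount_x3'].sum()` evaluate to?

group by region, sum of discount:
         discount
region           
Central         5
East            3
North          23
West           28
add column discount_x3 = t['discount'] * 3:
         discount  discount_x3
region                        
Central         5           15
East            3            9
North          23           69
West           28           84
filter rows where discount_x3 >= 69:
        discount  discount_x3
region                       
North         23           69
West          28           84
sum of column 'discount_x3' → 153

153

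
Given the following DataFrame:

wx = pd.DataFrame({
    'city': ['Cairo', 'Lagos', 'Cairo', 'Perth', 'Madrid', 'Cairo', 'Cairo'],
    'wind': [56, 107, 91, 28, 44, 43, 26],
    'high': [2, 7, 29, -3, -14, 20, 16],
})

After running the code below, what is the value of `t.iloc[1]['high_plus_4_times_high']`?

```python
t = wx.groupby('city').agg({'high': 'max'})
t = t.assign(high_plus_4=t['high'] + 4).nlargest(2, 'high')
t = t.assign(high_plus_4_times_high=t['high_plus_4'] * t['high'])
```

77

group by city, max of high:
        high
city        
Cairo     29
Lagos      7
Madrid   -14
Perth     -3
add column high_plus_4 = t['high'] + 4:
        high  high_plus_4
city                     
Cairo     29           33
Lagos      7           11
Madrid   -14          -10
Perth     -3            1
take 2 rows with largest high:
       high  high_plus_4
city                    
Cairo    29           33
Lagos     7           11
add column high_plus_4_times_high = t['high_plus_4'] * t['high']:
       high  high_plus_4  high_plus_4_times_high
city                                            
Cairo    29           33                     957
Lagos     7           11                      77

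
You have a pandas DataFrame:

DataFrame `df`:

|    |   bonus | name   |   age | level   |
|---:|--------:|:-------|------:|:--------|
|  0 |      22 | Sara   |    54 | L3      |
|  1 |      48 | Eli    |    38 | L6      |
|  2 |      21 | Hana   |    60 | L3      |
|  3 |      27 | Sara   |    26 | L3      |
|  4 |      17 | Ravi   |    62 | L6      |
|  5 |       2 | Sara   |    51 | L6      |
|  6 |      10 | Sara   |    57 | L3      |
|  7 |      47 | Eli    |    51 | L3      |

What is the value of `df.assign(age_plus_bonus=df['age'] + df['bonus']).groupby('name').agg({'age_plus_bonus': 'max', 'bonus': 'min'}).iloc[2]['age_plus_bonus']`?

add column age_plus_bonus = df['age'] + df['bonus']:
   bonus  name  age level  age_plus_bonus
0     22  Sara   54    L3              76
1     48   Eli   38    L6              86
2     21  Hana   60    L3              81
3     27  Sara   26    L3              53
4     17  Ravi   62    L6              79
5      2  Sara   51    L6              53
6     10  Sara   57    L3              67
7     47   Eli   51    L3              98
group by name: max(age_plus_bonus), min(bonus):
      age_plus_bonus  bonus
name                       
Eli               98     47
Hana              81     21
Ravi              79     17
Sara              76      2
value at position 2, column 'age_plus_bonus' → 79

79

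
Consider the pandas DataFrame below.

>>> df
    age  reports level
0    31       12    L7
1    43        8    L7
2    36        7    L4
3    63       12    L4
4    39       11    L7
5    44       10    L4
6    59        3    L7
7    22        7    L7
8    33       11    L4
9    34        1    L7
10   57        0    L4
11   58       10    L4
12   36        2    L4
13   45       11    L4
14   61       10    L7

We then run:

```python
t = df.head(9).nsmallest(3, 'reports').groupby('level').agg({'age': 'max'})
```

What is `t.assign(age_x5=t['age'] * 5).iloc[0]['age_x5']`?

take first 9 rows:
   age  reports level
0   31       12    L7
1   43        8    L7
2   36        7    L4
3   63       12    L4
4   39       11    L7
5   44       10    L4
6   59        3    L7
7   22        7    L7
8   33       11    L4
take 3 rows with smallest reports:
   age  reports level
6   59        3    L7
2   36        7    L4
7   22        7    L7
group by level, max of age:
       age
level     
L4      36
L7      59
add column age_x5 = t['age'] * 5:
       age  age_x5
level             
L4      36     180
L7      59     295
Reading off the value at position 0, column 'age_x5', we get 180.

180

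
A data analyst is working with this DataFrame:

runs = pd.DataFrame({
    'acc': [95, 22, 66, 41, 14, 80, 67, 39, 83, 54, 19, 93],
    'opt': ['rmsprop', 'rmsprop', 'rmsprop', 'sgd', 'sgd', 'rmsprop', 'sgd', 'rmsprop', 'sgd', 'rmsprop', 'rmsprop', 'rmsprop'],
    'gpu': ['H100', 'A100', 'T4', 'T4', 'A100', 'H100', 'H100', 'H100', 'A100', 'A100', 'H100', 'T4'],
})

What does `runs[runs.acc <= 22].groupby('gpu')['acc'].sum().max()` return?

filter rows where acc <= 22:
    acc      opt   gpu
1    22  rmsprop  A100
4    14      sgd  A100
10   19  rmsprop  H100
group by gpu, sum of acc:
gpu
A100    36
H100    19
Name: acc, dtype: int64

36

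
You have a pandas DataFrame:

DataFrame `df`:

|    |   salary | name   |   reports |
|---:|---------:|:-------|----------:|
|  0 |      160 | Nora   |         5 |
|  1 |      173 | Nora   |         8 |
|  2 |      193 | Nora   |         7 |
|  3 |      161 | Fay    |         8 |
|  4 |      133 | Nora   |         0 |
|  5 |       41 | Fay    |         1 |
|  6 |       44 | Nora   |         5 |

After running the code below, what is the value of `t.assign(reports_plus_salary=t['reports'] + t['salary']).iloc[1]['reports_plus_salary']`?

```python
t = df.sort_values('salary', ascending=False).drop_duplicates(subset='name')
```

169

sort by salary descending:
   salary  name  reports
2     193  Nora        7
1     173  Nora        8
3     161   Fay        8
0     160  Nora        5
4     133  Nora        0
6      44  Nora        5
5      41   Fay        1
drop duplicate name (keep=first):
   salary  name  reports
2     193  Nora        7
3     161   Fay        8
add column reports_plus_salary = t['reports'] + t['salary']:
   salary  name  reports  reports_plus_salary
2     193  Nora        7                  200
3     161   Fay        8                  169
So iloc[1]['reports_plus_salary'] = 169.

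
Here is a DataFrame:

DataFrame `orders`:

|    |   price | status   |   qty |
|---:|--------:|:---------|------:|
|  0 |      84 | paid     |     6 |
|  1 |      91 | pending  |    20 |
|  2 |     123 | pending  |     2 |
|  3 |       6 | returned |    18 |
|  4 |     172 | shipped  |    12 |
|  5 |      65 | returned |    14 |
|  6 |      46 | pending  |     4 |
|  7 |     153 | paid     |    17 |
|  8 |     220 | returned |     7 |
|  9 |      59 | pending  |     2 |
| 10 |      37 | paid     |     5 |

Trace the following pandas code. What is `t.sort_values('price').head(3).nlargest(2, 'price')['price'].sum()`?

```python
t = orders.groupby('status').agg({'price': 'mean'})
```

group by status, mean of price:
               price
status              
paid       91.333333
pending    79.750000
returned   97.000000
shipped   172.000000
sort by price:
               price
status              
pending    79.750000
paid       91.333333
returned   97.000000
shipped   172.000000
take first 3 rows:
              price
status             
pending   79.750000
paid      91.333333
returned  97.000000
take 2 rows with largest price:
              price
status             
returned  97.000000
paid      91.333333
Taking the sum of column 'price' gives 188.333333333.

188.333333333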